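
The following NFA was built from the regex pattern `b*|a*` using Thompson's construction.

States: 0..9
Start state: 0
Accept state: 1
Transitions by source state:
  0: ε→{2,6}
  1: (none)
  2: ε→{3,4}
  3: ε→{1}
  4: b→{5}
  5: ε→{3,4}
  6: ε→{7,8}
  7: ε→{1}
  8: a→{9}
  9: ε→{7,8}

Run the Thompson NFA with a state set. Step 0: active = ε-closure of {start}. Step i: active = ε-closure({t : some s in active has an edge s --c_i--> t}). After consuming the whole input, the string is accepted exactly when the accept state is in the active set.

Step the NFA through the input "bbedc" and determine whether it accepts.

Answer: REJECT

Steps:
S₀ = ε-closure({0}) = {0,1,2,3,4,6,7,8}
'b' @ 1: {1,3,4,5}  (accept∈set)
'b' @ 2: {1,3,4,5}  (accept∈set)
'e' @ 3: {}  — state set empty
rest 'dc' ignored (set empty)
end set {} — state 1 not in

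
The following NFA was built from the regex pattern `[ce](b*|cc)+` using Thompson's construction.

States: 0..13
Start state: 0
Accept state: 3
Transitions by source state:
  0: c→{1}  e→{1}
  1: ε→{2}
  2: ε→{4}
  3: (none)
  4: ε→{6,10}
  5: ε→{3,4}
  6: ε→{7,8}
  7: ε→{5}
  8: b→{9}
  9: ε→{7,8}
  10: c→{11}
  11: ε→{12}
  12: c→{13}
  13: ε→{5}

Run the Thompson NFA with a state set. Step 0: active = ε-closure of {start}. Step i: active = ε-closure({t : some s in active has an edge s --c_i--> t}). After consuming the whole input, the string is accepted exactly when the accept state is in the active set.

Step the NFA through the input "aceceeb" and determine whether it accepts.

Answer: REJECT

Steps:
start: ε-closure({0}) = {0}
'a' @ 1: {}  — no active states
rest 'ceceeb' ignored (set empty)
final: {}; accept 3 not in set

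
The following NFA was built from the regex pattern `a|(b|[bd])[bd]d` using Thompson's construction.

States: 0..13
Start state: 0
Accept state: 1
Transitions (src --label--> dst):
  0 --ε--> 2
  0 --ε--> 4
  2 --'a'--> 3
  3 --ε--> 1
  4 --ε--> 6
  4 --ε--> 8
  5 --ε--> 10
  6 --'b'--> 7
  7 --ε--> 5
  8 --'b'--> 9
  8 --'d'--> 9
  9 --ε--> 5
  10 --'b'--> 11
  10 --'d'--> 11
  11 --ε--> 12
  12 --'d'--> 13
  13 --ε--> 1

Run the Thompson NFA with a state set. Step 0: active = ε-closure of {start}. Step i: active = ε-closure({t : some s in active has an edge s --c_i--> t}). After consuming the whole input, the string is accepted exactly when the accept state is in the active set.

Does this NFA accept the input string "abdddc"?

S₀ = ε-closure({0}) = {0,2,4,6,8}
'a' @ 1: {1,3}  (accept∈set)
'b' @ 2: {}  — dead — no transitions
rest 'dddc' ignored (set empty)
final: {}; accept 1 not in set

Answer: REJECT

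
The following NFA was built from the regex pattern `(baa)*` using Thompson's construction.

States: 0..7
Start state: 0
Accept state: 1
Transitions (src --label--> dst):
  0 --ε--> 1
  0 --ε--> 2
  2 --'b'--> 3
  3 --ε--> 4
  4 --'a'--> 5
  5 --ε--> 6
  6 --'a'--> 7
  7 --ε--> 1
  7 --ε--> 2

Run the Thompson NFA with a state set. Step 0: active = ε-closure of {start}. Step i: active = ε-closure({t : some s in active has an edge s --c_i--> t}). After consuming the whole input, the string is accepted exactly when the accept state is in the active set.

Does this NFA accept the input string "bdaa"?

Answer: REJECT

Derivation:
initial (ε-close {0}): {0,1,2}
'b' @ 1: {3,4}
'd' @ 2: {}  — no active states
rest 'aa' ignored (set empty)
final: {}; accept 1 not in set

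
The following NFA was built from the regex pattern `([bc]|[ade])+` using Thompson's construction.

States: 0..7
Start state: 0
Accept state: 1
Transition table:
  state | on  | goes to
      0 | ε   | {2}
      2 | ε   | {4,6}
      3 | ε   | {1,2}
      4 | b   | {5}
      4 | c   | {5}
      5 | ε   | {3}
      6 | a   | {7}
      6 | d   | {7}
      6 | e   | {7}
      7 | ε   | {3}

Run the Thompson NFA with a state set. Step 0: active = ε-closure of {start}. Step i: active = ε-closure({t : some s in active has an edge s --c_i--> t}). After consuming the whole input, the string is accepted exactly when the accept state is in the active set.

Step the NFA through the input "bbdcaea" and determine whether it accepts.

Answer: ACCEPT

Steps:
S₀ = ε-closure({0}) = {0,2,4,6}
'b' @ 1: {1,2,3,4,5,6}  [accepting]
'b' @ 2: {1,2,3,4,5,6}  [accepting]
'd' @ 3: {1,2,3,4,6,7}  [accepting]
'c' @ 4: {1,2,3,4,5,6}  [accepting]
'a' @ 5: {1,2,3,4,6,7}  [accepting]
'e' @ 6: {1,2,3,4,6,7}  [accepting]
'a' @ 7: {1,2,3,4,6,7}  [accepting]
final: {1,2,3,4,6,7}; accept 1 in set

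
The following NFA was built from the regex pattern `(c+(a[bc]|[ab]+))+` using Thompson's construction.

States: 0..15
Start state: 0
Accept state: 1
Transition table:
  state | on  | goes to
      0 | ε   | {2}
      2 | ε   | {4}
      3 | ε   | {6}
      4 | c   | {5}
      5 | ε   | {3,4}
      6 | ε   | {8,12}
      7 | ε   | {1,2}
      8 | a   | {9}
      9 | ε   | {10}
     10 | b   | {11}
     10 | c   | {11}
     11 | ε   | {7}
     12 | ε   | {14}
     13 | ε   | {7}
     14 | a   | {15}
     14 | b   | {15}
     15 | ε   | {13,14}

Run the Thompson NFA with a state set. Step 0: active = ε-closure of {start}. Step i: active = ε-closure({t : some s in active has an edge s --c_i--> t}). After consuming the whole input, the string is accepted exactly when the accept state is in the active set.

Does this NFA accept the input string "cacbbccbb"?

S₀ = ε-closure({0}) = {0,2,4}
'c' @ 1: {3,4,5,6,8,12,14}
'a' @ 2: {1,2,4,7,9,10,13,14,15}  [accepting]
'c' @ 3: {1,2,3,4,5,6,7,8,11,12,14}  [accepting]
'b' @ 4: {1,2,4,7,13,14,15}  [accepting]
'b' @ 5: {1,2,4,7,13,14,15}  [accepting]
'c' @ 6: {3,4,5,6,8,12,14}
'c' @ 7: {3,4,5,6,8,12,14}
'b' @ 8: {1,2,4,7,13,14,15}  [accepting]
'b' @ 9: {1,2,4,7,13,14,15}  [accepting]
after full input: {1,2,4,7,13,14,15}  (accept=1 in)

Answer: ACCEPT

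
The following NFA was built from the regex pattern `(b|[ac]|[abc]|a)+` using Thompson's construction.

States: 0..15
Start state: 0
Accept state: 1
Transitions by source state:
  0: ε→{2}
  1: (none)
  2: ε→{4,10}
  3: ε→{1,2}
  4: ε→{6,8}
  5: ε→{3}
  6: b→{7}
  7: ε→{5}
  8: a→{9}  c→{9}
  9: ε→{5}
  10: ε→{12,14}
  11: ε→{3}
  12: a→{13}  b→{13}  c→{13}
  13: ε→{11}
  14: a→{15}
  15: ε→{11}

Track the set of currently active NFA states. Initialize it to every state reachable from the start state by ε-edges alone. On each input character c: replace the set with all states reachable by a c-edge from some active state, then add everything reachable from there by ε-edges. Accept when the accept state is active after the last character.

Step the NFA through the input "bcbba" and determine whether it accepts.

Answer: ACCEPT

Derivation:
initial (ε-close {0}): {0,2,4,6,8,10,12,14}
'b' @ 1: {1,2,3,4,5,6,7,8,10,11,12,13,14}  [accepting]
'c' @ 2: {1,2,3,4,5,6,8,9,10,11,12,13,14}  [accepting]
'b' @ 3: {1,2,3,4,5,6,7,8,10,11,12,13,14}  [accepting]
'b' @ 4: {1,2,3,4,5,6,7,8,10,11,12,13,14}  [accepting]
'a' @ 5: {1,2,3,4,5,6,8,9,10,11,12,13,14,15}  [accepting]
final: {1,2,3,4,5,6,8,9,10,11,12,13,14,15}; accept 1 in set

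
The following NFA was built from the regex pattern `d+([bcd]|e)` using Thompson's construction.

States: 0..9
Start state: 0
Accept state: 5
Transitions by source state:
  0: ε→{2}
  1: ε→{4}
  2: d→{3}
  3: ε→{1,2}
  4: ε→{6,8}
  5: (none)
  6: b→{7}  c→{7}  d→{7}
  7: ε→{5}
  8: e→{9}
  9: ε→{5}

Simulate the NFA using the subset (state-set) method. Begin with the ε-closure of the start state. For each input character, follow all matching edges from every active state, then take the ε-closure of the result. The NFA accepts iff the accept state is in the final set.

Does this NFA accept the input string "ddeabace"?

S₀ = ε-closure({0}) = {0,2}
'd' @ 1: {1,2,3,4,6,8}
'd' @ 2: {1,2,3,4,5,6,7,8}  [accepting]
'e' @ 3: {5,9}  [accepting]
'a' @ 4: {}  — state set empty
rest 'bace' ignored (set empty)
after full input: {}  (accept=5 not in)

Answer: REJECT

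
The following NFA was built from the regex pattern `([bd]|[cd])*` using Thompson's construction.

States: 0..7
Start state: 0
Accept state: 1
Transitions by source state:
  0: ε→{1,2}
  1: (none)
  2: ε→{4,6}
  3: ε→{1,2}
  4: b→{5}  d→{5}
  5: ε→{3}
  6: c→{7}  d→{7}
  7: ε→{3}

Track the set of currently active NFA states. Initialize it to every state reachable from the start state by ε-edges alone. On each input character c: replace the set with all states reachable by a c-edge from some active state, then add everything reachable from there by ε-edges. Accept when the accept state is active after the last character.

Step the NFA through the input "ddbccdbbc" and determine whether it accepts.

initial (ε-close {0}): {0,1,2,4,6}
'd' @ 1: {1,2,3,4,5,6,7}  [accepting]
'd' @ 2: {1,2,3,4,5,6,7}  [accepting]
'b' @ 3: {1,2,3,4,5,6}  [accepting]
'c' @ 4: {1,2,3,4,6,7}  [accepting]
'c' @ 5: {1,2,3,4,6,7}  [accepting]
'd' @ 6: {1,2,3,4,5,6,7}  [accepting]
'b' @ 7: {1,2,3,4,5,6}  [accepting]
'b' @ 8: {1,2,3,4,5,6}  [accepting]
'c' @ 9: {1,2,3,4,6,7}  [accepting]
after full input: {1,2,3,4,6,7}  (accept=1 in)

Answer: ACCEPT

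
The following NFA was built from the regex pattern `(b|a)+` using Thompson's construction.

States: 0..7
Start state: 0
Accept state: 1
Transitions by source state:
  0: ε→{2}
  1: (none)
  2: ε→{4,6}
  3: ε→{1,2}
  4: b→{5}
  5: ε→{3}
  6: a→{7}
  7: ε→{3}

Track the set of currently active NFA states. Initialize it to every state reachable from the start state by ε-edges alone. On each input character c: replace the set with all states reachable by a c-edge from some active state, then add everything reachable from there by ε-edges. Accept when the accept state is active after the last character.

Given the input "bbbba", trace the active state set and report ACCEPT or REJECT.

Answer: ACCEPT

Trace:
initial (ε-close {0}): {0,2,4,6}
'b' @ 1: {1,2,3,4,5,6}  [accepting]
'b' @ 2: {1,2,3,4,5,6}  [accepting]
'b' @ 3: {1,2,3,4,5,6}  [accepting]
'b' @ 4: {1,2,3,4,5,6}  [accepting]
'a' @ 5: {1,2,3,4,6,7}  [accepting]
after full input: {1,2,3,4,6,7}  (accept=1 in)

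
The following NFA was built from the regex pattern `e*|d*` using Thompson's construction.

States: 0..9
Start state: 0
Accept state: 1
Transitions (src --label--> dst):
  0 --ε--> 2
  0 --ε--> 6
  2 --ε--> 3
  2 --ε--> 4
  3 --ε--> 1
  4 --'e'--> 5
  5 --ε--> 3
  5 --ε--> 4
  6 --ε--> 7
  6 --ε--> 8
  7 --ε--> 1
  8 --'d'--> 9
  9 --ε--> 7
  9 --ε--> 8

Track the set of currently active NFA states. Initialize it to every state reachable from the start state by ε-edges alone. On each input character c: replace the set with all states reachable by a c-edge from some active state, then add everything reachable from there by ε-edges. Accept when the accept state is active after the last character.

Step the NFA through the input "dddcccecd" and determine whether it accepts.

initial (ε-close {0}): {0,1,2,3,4,6,7,8}
'd' @ 1: {1,7,8,9}  ✓accept
'd' @ 2: {1,7,8,9}  ✓accept
'd' @ 3: {1,7,8,9}  ✓accept
'c' @ 4: {}  — dead — no transitions
rest 'ccecd' ignored (set empty)
after full input: {}  (accept=1 not in)

Answer: REJECT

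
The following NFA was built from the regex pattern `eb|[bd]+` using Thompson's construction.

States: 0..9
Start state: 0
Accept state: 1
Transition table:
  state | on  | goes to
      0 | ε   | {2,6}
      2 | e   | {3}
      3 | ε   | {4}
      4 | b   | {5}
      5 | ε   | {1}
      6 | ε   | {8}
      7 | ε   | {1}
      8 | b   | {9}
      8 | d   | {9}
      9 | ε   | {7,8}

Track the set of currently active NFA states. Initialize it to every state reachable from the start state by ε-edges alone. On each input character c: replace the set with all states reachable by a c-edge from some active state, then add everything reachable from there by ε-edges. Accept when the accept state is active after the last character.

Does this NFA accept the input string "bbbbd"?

Answer: ACCEPT

Trace:
start: ε-closure({0}) = {0,2,6,8}
'b' @ 1: {1,7,8,9}  ✓accept
'b' @ 2: {1,7,8,9}  ✓accept
'b' @ 3: {1,7,8,9}  ✓accept
'b' @ 4: {1,7,8,9}  ✓accept
'd' @ 5: {1,7,8,9}  ✓accept
end set {1,7,8,9} — state 1 in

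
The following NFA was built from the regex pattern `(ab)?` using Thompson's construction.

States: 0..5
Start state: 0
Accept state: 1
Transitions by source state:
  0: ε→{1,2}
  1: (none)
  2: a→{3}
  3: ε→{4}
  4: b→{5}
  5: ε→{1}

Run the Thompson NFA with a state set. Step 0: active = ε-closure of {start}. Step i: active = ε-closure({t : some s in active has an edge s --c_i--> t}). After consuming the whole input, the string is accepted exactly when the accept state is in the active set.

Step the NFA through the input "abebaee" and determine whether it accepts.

initial (ε-close {0}): {0,1,2}
'a' @ 1: {3,4}
'b' @ 2: {1,5}  (accept∈set)
'e' @ 3: {}  — dead — no transitions
rest 'baee' ignored (set empty)
end set {} — state 1 not in

Answer: REJECT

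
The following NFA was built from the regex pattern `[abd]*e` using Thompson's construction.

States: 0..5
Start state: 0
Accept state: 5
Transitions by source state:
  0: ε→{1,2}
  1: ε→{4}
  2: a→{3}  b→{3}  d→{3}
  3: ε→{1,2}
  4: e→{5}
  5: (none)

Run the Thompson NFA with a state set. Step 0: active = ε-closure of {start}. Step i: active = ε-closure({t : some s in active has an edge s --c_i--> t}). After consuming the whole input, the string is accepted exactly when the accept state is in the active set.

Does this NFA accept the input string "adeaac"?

initial (ε-close {0}): {0,1,2,4}
'a' @ 1: {1,2,3,4}
'd' @ 2: {1,2,3,4}
'e' @ 3: {5}  (accept∈set)
'a' @ 4: {}  — state set empty
rest 'ac' ignored (set empty)
final: {}; accept 5 not in set

Answer: REJECT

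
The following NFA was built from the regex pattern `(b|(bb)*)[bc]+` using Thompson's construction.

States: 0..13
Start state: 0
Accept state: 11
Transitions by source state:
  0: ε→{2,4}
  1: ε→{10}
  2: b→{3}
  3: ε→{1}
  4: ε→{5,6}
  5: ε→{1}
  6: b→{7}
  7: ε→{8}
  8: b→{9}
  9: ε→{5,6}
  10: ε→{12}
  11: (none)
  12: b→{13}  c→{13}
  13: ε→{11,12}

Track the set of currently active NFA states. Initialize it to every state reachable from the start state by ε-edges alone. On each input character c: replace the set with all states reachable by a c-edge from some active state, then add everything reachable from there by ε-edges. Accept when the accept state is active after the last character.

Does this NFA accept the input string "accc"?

S₀ = ε-closure({0}) = {0,1,2,4,5,6,10,12}
'a' @ 1: {}  — dead — no transitions
rest 'ccc' ignored (set empty)
after full input: {}  (accept=11 not in)

Answer: REJECT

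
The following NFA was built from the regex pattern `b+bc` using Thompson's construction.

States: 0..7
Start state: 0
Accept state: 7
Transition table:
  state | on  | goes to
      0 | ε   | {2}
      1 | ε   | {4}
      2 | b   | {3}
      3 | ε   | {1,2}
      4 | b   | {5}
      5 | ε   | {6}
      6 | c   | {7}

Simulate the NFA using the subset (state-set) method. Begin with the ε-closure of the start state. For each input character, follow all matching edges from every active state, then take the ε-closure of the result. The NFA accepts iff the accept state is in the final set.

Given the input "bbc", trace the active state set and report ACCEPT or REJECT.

Answer: ACCEPT

Trace:
initial (ε-close {0}): {0,2}
'b' @ 1: {1,2,3,4}
'b' @ 2: {1,2,3,4,5,6}
'c' @ 3: {7}  [accepting]
after full input: {7}  (accept=7 in)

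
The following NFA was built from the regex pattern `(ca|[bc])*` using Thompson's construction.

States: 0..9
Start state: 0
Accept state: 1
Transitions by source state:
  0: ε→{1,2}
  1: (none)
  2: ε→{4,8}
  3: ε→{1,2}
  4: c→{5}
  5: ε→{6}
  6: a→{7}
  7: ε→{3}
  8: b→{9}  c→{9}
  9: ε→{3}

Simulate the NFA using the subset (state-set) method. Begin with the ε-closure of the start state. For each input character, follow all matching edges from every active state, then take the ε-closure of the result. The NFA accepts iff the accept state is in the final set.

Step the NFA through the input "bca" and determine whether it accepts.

Answer: ACCEPT

Steps:
S₀ = ε-closure({0}) = {0,1,2,4,8}
'b' @ 1: {1,2,3,4,8,9}  (accept∈set)
'c' @ 2: {1,2,3,4,5,6,8,9}  (accept∈set)
'a' @ 3: {1,2,3,4,7,8}  (accept∈set)
final: {1,2,3,4,7,8}; accept 1 in set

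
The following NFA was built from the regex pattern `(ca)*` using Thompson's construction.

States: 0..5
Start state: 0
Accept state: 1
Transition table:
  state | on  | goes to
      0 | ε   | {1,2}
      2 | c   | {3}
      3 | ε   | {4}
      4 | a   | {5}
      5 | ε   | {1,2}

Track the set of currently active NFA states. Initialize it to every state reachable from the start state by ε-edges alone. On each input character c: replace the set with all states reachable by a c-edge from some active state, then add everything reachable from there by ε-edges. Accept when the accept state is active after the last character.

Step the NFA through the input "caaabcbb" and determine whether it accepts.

S₀ = ε-closure({0}) = {0,1,2}
'c' @ 1: {3,4}
'a' @ 2: {1,2,5}  ✓accept
'a' @ 3: {}  — state set empty
rest 'abcbb' ignored (set empty)
final: {}; accept 1 not in set

Answer: REJECT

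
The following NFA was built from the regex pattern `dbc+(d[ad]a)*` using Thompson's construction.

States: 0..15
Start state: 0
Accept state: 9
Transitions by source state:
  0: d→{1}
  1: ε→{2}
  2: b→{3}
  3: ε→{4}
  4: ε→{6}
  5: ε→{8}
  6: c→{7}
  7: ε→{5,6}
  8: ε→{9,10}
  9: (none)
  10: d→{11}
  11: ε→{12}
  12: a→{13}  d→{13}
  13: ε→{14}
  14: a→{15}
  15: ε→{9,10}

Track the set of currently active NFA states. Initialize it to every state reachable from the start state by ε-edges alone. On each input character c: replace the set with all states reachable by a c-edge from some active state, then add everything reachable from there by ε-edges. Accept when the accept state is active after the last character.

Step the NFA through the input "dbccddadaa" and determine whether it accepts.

initial (ε-close {0}): {0}
'd' @ 1: {1,2}
'b' @ 2: {3,4,6}
'c' @ 3: {5,6,7,8,9,10}  ✓accept
'c' @ 4: {5,6,7,8,9,10}  ✓accept
'd' @ 5: {11,12}
'd' @ 6: {13,14}
'a' @ 7: {9,10,15}  ✓accept
'd' @ 8: {11,12}
'a' @ 9: {13,14}
'a' @ 10: {9,10,15}  ✓accept
after full input: {9,10,15}  (accept=9 in)

Answer: ACCEPT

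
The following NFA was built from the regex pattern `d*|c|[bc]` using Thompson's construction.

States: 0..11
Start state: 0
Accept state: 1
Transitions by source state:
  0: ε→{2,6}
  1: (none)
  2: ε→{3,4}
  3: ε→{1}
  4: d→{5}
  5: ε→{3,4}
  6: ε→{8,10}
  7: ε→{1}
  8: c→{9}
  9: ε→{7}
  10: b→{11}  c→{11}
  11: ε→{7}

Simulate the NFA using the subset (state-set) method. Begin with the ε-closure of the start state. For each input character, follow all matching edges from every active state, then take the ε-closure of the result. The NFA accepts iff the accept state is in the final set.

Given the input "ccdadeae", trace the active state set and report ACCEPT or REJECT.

Answer: REJECT

Trace:
start: ε-closure({0}) = {0,1,2,3,4,6,8,10}
'c' @ 1: {1,7,9,11}  (accept∈set)
'c' @ 2: {}  — state set empty
rest 'dadeae' ignored (set empty)
end set {} — state 1 not in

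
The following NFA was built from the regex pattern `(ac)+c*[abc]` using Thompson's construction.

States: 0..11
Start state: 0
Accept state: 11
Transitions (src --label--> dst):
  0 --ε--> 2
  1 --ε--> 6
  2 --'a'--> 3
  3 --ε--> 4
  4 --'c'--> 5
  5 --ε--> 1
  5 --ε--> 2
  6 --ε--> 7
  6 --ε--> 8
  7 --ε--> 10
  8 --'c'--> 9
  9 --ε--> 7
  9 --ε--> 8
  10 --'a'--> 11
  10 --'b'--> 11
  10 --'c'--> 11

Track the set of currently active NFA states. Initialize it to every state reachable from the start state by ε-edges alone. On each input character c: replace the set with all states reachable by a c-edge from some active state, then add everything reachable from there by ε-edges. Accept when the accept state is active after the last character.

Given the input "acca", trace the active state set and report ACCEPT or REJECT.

initial (ε-close {0}): {0,2}
'a' @ 1: {3,4}
'c' @ 2: {1,2,5,6,7,8,10}
'c' @ 3: {7,8,9,10,11}  (accept∈set)
'a' @ 4: {11}  (accept∈set)
end set {11} — state 11 in

Answer: ACCEPT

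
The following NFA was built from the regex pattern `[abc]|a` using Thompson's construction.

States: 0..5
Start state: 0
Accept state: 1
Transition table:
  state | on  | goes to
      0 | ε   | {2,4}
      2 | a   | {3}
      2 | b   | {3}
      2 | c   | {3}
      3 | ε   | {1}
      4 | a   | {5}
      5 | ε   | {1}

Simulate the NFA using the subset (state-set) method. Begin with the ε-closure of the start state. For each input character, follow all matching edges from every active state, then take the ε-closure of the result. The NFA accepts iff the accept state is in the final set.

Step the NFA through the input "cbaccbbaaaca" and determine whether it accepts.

Answer: REJECT

Steps:
S₀ = ε-closure({0}) = {0,2,4}
'c' @ 1: {1,3}  (accept∈set)
'b' @ 2: {}  — dead — no transitions
rest 'accbbaaaca' ignored (set empty)
after full input: {}  (accept=1 not in)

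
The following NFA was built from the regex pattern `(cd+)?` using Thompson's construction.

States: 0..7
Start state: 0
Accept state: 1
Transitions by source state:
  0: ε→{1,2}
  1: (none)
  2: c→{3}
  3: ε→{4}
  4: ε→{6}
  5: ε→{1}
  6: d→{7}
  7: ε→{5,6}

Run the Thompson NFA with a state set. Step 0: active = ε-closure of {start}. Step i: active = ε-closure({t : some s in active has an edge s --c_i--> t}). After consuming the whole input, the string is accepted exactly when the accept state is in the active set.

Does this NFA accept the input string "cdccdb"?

Answer: REJECT

Derivation:
S₀ = ε-closure({0}) = {0,1,2}
'c' @ 1: {3,4,6}
'd' @ 2: {1,5,6,7}  [accepting]
'c' @ 3: {}  — no active states
rest 'cdb' ignored (set empty)
after full input: {}  (accept=1 not in)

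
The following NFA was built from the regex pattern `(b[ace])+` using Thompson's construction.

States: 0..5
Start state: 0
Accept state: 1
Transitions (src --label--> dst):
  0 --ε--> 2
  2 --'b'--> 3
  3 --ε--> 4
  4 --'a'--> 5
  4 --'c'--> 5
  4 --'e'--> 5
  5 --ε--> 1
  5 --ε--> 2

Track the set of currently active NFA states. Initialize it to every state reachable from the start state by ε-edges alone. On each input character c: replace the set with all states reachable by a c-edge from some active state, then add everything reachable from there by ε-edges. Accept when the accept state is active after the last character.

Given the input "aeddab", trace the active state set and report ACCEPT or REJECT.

Answer: REJECT

Steps:
initial (ε-close {0}): {0,2}
'a' @ 1: {}  — dead — no transitions
rest 'eddab' ignored (set empty)
after full input: {}  (accept=1 not in)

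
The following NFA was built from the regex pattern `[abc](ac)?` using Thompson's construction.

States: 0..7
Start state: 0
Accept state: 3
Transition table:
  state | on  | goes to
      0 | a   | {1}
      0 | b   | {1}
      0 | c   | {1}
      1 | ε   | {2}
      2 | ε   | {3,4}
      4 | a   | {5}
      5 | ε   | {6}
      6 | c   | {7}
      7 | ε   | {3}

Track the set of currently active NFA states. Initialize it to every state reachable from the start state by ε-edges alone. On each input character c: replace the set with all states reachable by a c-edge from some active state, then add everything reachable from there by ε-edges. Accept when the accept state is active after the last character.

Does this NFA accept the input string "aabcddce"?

initial (ε-close {0}): {0}
'a' @ 1: {1,2,3,4}  (accept∈set)
'a' @ 2: {5,6}
'b' @ 3: {}  — dead — no transitions
rest 'cddce' ignored (set empty)
final: {}; accept 3 not in set

Answer: REJECT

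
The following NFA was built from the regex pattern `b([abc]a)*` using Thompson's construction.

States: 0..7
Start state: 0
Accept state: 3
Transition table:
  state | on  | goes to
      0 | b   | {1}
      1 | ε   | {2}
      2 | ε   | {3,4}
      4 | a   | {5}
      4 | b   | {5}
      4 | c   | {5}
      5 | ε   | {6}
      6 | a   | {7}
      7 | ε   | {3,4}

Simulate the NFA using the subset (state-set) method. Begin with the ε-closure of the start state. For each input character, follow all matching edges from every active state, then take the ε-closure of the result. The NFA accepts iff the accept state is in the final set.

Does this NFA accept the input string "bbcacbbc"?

start: ε-closure({0}) = {0}
'b' @ 1: {1,2,3,4}  (accept∈set)
'b' @ 2: {5,6}
'c' @ 3: {}  — no active states
rest 'acbbc' ignored (set empty)
end set {} — state 3 not in

Answer: REJECT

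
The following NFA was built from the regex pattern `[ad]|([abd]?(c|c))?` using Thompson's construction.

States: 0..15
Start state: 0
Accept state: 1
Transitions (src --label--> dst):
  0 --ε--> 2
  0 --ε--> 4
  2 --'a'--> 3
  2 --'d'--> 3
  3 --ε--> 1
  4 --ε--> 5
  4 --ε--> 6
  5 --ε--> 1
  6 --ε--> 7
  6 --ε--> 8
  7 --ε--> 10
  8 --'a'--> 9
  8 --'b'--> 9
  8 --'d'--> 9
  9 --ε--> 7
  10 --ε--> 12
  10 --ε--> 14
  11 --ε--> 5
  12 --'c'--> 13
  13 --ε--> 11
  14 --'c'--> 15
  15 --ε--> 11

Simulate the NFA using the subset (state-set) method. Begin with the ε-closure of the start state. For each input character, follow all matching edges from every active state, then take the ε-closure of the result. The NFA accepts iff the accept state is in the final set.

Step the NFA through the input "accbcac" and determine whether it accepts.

Answer: REJECT

Steps:
start: ε-closure({0}) = {0,1,2,4,5,6,7,8,10,12,14}
'a' @ 1: {1,3,7,9,10,12,14}  [accepting]
'c' @ 2: {1,5,11,13,15}  [accepting]
'c' @ 3: {}  — no active states
rest 'bcac' ignored (set empty)
after full input: {}  (accept=1 not in)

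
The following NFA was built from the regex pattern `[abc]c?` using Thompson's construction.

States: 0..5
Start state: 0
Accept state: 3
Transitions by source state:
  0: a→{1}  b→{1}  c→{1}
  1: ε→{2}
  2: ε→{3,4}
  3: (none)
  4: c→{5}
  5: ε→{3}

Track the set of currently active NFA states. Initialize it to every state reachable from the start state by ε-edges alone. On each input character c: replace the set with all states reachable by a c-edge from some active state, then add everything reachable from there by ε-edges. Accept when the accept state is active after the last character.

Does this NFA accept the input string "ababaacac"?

Answer: REJECT

Steps:
initial (ε-close {0}): {0}
'a' @ 1: {1,2,3,4}  ✓accept
'b' @ 2: {}  — state set empty
rest 'abaacac' ignored (set empty)
end set {} — state 3 not in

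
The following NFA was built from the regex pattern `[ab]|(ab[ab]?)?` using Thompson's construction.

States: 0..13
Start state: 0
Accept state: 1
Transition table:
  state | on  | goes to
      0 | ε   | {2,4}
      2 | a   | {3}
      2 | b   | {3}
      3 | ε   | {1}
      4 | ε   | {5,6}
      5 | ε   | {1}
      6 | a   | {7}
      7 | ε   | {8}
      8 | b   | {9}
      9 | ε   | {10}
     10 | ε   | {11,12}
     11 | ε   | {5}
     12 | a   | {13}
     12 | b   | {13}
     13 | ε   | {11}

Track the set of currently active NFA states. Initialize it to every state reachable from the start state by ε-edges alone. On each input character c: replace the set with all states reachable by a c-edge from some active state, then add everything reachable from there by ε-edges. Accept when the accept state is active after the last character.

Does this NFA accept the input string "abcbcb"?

S₀ = ε-closure({0}) = {0,1,2,4,5,6}
'a' @ 1: {1,3,7,8}  ✓accept
'b' @ 2: {1,5,9,10,11,12}  ✓accept
'c' @ 3: {}  — dead — no transitions
rest 'bcb' ignored (set empty)
after full input: {}  (accept=1 not in)

Answer: REJECT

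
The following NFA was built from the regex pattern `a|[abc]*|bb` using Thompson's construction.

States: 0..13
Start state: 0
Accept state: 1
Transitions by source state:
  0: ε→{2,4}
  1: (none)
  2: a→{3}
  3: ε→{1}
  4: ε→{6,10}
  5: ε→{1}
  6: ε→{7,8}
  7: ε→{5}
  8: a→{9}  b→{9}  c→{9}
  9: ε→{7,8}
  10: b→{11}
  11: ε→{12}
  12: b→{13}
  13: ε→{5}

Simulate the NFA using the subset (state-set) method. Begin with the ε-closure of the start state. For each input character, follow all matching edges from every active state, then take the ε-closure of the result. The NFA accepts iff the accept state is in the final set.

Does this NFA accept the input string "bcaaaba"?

S₀ = ε-closure({0}) = {0,1,2,4,5,6,7,8,10}
'b' @ 1: {1,5,7,8,9,11,12}  ✓accept
'c' @ 2: {1,5,7,8,9}  ✓accept
'a' @ 3: {1,5,7,8,9}  ✓accept
'a' @ 4: {1,5,7,8,9}  ✓accept
'a' @ 5: {1,5,7,8,9}  ✓accept
'b' @ 6: {1,5,7,8,9}  ✓accept
'a' @ 7: {1,5,7,8,9}  ✓accept
end set {1,5,7,8,9} — state 1 in

Answer: ACCEPT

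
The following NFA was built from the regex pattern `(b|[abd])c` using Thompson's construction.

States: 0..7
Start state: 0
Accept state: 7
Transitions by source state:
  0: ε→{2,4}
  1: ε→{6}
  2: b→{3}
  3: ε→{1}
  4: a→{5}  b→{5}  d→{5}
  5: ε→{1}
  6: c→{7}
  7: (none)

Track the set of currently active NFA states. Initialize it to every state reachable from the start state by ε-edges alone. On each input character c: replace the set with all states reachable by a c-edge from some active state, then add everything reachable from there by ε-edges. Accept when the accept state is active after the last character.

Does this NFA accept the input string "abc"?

initial (ε-close {0}): {0,2,4}
'a' @ 1: {1,5,6}
'b' @ 2: {}  — no active states
rest 'c' ignored (set empty)
after full input: {}  (accept=7 not in)

Answer: REJECT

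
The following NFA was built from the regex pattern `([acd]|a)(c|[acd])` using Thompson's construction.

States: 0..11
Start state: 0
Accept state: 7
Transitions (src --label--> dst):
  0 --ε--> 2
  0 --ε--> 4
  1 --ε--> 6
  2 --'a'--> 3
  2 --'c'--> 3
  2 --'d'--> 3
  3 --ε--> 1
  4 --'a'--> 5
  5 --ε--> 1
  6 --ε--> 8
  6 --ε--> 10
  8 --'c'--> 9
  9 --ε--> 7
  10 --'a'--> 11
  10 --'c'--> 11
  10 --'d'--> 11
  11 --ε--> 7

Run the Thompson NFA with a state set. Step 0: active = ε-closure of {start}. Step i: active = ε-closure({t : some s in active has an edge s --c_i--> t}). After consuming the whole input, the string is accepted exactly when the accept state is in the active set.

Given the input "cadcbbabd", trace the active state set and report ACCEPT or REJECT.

Answer: REJECT

Steps:
initial (ε-close {0}): {0,2,4}
'c' @ 1: {1,3,6,8,10}
'a' @ 2: {7,11}  (accept∈set)
'd' @ 3: {}  — no active states
rest 'cbbabd' ignored (set empty)
final: {}; accept 7 not in set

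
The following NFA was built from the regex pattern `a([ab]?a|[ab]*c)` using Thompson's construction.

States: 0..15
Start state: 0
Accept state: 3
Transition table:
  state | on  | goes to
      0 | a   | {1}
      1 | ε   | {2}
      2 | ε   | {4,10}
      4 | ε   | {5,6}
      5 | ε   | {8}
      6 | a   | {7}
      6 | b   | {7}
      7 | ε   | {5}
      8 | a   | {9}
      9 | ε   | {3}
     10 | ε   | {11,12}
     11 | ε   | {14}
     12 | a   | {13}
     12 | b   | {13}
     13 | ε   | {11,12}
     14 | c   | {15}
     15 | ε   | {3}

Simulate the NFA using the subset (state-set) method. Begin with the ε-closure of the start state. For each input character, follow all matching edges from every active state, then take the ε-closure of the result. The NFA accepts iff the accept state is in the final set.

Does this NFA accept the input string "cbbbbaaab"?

Answer: REJECT

Steps:
S₀ = ε-closure({0}) = {0}
'c' @ 1: {}  — no active states
rest 'bbbbaaab' ignored (set empty)
after full input: {}  (accept=3 not in)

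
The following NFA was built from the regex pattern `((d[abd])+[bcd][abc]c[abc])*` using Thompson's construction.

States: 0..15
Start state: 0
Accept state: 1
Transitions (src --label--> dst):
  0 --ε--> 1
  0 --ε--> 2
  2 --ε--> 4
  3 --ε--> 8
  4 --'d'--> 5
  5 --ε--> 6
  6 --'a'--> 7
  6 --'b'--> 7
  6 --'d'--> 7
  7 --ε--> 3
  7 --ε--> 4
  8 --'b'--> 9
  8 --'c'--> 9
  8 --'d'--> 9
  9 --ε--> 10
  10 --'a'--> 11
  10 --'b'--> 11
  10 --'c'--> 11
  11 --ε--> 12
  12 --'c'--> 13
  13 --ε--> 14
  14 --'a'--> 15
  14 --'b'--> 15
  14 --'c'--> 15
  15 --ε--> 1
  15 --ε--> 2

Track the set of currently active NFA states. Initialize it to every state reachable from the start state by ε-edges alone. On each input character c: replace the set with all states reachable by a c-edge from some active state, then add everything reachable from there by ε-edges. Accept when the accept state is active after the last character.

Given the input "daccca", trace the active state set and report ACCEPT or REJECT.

Answer: ACCEPT

Steps:
initial (ε-close {0}): {0,1,2,4}
'd' @ 1: {5,6}
'a' @ 2: {3,4,7,8}
'c' @ 3: {9,10}
'c' @ 4: {11,12}
'c' @ 5: {13,14}
'a' @ 6: {1,2,4,15}  [accepting]
final: {1,2,4,15}; accept 1 in set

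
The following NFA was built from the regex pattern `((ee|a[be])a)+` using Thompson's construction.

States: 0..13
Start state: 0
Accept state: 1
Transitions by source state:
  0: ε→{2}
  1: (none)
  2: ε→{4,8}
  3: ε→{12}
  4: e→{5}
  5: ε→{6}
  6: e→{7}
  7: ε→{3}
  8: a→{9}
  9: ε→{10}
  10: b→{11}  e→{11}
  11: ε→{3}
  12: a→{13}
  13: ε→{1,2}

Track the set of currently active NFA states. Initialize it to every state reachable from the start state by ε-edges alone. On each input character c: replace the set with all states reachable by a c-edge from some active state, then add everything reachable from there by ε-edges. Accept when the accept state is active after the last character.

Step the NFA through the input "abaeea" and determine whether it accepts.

Answer: ACCEPT

Trace:
initial (ε-close {0}): {0,2,4,8}
'a' @ 1: {9,10}
'b' @ 2: {3,11,12}
'a' @ 3: {1,2,4,8,13}  (accept∈set)
'e' @ 4: {5,6}
'e' @ 5: {3,7,12}
'a' @ 6: {1,2,4,8,13}  (accept∈set)
end set {1,2,4,8,13} — state 1 in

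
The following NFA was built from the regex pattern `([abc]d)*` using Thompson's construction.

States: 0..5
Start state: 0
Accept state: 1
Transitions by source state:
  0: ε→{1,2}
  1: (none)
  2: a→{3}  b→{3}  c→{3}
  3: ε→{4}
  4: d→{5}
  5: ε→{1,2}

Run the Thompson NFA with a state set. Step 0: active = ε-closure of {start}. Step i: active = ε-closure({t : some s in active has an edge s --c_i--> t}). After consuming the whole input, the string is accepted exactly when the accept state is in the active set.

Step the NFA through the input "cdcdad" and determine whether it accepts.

start: ε-closure({0}) = {0,1,2}
'c' @ 1: {3,4}
'd' @ 2: {1,2,5}  (accept∈set)
'c' @ 3: {3,4}
'd' @ 4: {1,2,5}  (accept∈set)
'a' @ 5: {3,4}
'd' @ 6: {1,2,5}  (accept∈set)
after full input: {1,2,5}  (accept=1 in)

Answer: ACCEPT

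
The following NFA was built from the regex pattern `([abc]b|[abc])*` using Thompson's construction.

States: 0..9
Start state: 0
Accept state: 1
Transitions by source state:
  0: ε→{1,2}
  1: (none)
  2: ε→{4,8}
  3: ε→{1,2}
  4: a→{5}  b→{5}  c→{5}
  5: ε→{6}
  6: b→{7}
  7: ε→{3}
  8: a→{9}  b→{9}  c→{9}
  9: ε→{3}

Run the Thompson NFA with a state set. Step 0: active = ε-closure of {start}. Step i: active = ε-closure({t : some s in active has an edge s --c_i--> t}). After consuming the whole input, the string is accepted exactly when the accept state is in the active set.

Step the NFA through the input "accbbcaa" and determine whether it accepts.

Answer: ACCEPT

Derivation:
initial (ε-close {0}): {0,1,2,4,8}
'a' @ 1: {1,2,3,4,5,6,8,9}  ✓accept
'c' @ 2: {1,2,3,4,5,6,8,9}  ✓accept
'c' @ 3: {1,2,3,4,5,6,8,9}  ✓accept
'b' @ 4: {1,2,3,4,5,6,7,8,9}  ✓accept
'b' @ 5: {1,2,3,4,5,6,7,8,9}  ✓accept
'c' @ 6: {1,2,3,4,5,6,8,9}  ✓accept
'a' @ 7: {1,2,3,4,5,6,8,9}  ✓accept
'a' @ 8: {1,2,3,4,5,6,8,9}  ✓accept
end set {1,2,3,4,5,6,8,9} — state 1 in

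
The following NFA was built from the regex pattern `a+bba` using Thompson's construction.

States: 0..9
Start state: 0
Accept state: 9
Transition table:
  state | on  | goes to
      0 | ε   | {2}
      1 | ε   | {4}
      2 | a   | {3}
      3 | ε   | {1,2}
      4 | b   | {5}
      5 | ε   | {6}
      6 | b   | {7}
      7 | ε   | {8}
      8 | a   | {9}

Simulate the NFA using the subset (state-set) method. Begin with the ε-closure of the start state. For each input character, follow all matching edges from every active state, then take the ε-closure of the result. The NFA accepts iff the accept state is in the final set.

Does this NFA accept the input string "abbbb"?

Answer: REJECT

Steps:
initial (ε-close {0}): {0,2}
'a' @ 1: {1,2,3,4}
'b' @ 2: {5,6}
'b' @ 3: {7,8}
'b' @ 4: {}  — dead — no transitions
rest 'b' ignored (set empty)
final: {}; accept 9 not in set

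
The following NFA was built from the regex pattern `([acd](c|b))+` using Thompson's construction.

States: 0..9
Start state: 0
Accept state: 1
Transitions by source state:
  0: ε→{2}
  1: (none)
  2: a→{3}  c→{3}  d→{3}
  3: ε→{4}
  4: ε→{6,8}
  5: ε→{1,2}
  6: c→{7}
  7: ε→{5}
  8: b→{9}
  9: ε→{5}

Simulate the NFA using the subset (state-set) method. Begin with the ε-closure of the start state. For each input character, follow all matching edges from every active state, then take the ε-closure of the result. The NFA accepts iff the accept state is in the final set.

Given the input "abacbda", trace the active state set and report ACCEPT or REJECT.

initial (ε-close {0}): {0,2}
'a' @ 1: {3,4,6,8}
'b' @ 2: {1,2,5,9}  ✓accept
'a' @ 3: {3,4,6,8}
'c' @ 4: {1,2,5,7}  ✓accept
'b' @ 5: {}  — no active states
rest 'da' ignored (set empty)
final: {}; accept 1 not in set

Answer: REJECT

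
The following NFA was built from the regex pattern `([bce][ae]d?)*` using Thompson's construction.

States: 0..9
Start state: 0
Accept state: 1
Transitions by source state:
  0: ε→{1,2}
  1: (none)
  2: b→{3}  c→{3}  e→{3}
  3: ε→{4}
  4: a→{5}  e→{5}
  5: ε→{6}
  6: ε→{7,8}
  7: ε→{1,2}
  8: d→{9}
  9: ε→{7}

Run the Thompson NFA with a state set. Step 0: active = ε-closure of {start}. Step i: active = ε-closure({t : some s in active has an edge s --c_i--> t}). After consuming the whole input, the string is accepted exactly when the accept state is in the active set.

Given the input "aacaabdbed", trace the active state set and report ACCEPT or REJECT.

start: ε-closure({0}) = {0,1,2}
'a' @ 1: {}  — state set empty
rest 'acaabdbed' ignored (set empty)
end set {} — state 1 not in

Answer: REJECT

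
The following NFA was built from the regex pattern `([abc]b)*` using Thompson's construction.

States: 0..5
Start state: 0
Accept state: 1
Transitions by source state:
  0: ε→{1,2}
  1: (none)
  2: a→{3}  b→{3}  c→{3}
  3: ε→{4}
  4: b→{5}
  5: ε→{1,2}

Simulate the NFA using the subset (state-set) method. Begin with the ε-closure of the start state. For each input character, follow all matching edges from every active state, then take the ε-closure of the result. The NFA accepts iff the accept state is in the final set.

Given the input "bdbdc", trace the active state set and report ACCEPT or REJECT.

Answer: REJECT

Derivation:
initial (ε-close {0}): {0,1,2}
'b' @ 1: {3,4}
'd' @ 2: {}  — dead — no transitions
rest 'bdc' ignored (set empty)
final: {}; accept 1 not in set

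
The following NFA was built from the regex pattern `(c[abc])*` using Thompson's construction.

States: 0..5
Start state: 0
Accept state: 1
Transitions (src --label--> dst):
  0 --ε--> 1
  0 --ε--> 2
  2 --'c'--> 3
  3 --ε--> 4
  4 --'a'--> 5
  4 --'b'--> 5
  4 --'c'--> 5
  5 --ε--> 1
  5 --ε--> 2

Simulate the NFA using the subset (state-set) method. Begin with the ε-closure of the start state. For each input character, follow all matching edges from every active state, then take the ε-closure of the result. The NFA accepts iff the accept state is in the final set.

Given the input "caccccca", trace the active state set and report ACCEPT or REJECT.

S₀ = ε-closure({0}) = {0,1,2}
'c' @ 1: {3,4}
'a' @ 2: {1,2,5}  ✓accept
'c' @ 3: {3,4}
'c' @ 4: {1,2,5}  ✓accept
'c' @ 5: {3,4}
'c' @ 6: {1,2,5}  ✓accept
'c' @ 7: {3,4}
'a' @ 8: {1,2,5}  ✓accept
end set {1,2,5} — state 1 in

Answer: ACCEPT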